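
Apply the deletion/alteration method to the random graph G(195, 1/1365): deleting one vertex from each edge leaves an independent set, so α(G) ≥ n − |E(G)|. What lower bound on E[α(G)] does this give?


E[|E(G)|] = C(195, 2)·p = 18915 · (1/1365) = 97/7.
E[α(G)] ≥ n − E[|E(G)|] = 195 − 97/7 = 1268/7.
Numerically: ≈ 181.143.
(This is only a lower bound; the true E[α(G)] may be larger.)

E[α(G)] ≥ 1268/7 ≈ 181.143.


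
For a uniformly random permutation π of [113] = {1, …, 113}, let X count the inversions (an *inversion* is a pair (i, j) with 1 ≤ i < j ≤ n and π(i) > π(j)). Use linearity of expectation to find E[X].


Write X = Σ X_I over the C(113, 2) = 6328 pairs i < j, with X_I the indicator of one inversion.
There are 6328 indicators.
For each fixed pair i < j, the values π(i) and π(j) are two distinct elements of {1, …, 113} in uniformly random order; by symmetry P[π(i) > π(j)] = 1/2.
By linearity: E[X] = 6328 · (1/2) = C(113, 2) · (1/2) = 6328/2 = 3164 ≈ 3164.000.

E[X] = 3164 = 3164.000.


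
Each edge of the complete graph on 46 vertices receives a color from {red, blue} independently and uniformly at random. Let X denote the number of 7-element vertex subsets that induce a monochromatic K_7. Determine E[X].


Let X = Σ_S X_S over the C(46, 7) = 53524680 subsets S of size 7, where X_S = 1 if the K_7 on S is monochromatic.
For a fixed S, the K_7 on S has C(7, 2) = 21 edges. P[all 21 edges red] = (1/2)^21, and likewise for blue, so P[monochromatic] = 2·(1/2)^21 = 2^{1 − 21} = 1/1048576.
By linearity: E[X] = C(46, 7) · 2^{1 − 21} = 53524680 · 1/1048576 = 6690585/131072.
Numerically: E[X] ≈ 51.04511.

E[X] = C(46,7)·2^(1−C(7,2)) = 6690585/131072 ≈ 51.04511.


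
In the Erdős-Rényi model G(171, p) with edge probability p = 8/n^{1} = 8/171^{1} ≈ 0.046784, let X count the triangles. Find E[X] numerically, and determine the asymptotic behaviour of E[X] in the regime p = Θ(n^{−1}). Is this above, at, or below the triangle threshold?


Number of potential triangles: C(171, 3) = 818805.
Each occurs with probability p³ ≈ (0.046784)³ ≈ 1.0239568e-04.
By linearity: E[X] = C(171, 3)·p³ ≈ 818805 · 1.0239568e-04 ≈ 83.84209.
Here α = 1, so p = 8/n is exactly at the triangle threshold p ~ 1/n. Asymptotically E[X] → c³/6 = 8³/6 = 256/3 ≈ 85.33333, a bounded constant. In this regime the triangle count is asymptotically Poisson(c³/6).

E[X] ≈ 83.84209; in regime p = Θ(1/n^{1}) E[X] stays bounded (at the triangle threshold p ~ 1/n).


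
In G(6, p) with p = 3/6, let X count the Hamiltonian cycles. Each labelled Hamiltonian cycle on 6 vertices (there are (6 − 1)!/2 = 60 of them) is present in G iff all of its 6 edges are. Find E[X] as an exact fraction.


K_6 has (6 − 1)!/2 = 60 labelled Hamiltonian cycles.
For each such Hamiltonian cycle H, let X_H = 1 if all 6 edges of H are present in G. Then P[X_H = 1] = p^{6} = (1/2)^{6} = 1/64.
Summing the indicators: E[X] = Σ_H E[X_H] = 60 · p^{6} = 60 · 1/64 = 15/16.
Numerically: E[X] ≈ 0.9375.

E[X] = 60 · (1/2)^{6} = 15/16 ≈ 0.9375.


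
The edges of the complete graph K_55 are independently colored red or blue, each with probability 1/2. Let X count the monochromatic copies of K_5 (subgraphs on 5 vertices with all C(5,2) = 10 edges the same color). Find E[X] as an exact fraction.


Let X = Σ_S X_S over the C(55, 5) = 3478761 subsets S of size 5, where X_S = 1 if the K_5 on S is monochromatic.
For a fixed S, the K_5 on S has C(5, 2) = 10 edges. P[all 10 edges red] = (1/2)^10, and likewise for blue, so P[monochromatic] = 2·(1/2)^10 = 2^{1 − 10} = 1/512.
By linearity: E[X] = C(55, 5) · 2^{1 − 10} = 3478761 · 1/512 = 3478761/512.
Numerically: E[X] ≈ 6794.4551.

E[X] = C(55,5)·2^(1−C(5,2)) = 3478761/512 ≈ 6794.4551.


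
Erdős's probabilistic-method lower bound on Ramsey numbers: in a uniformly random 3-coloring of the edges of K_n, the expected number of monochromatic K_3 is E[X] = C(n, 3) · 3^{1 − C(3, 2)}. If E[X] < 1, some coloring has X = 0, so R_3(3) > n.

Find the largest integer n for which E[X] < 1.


We need C(n, 3) · 3^{1 − 3} < 1, i.e. C(n, 3) < 3^{3 − 1} = 9.
Check values of n near the boundary:
  n = 3: C(3, 3) = 1; 1 < 9? YES
  n = 4: C(4, 3) = 4; 4 < 9? YES
  n = 5: C(5, 3) = 10; 10 < 9? NO
The largest n with C(n, 3) < 9 is n = 4 (where E[X] = 4/9 ≈ 0.444444). Hence R_3(3) > 4, i.e. R_3(3) ≥ 5.

Largest n = 4; hence R_3(3) > 4.


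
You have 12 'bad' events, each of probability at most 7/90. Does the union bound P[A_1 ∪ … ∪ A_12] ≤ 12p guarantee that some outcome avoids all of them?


Union bound: P[∪_{i=1}^{12} A_i] ≤ Σ_i P[A_i] ≤ 12·p = 12·(7/90) = 14/15.
Numerically: 14/15 ≈ 0.9333.
Is 14/15 < 1? YES.
Since P[∪ A_i] ≤ 14/15 < 1, the complement has P[∩ A_i^c] ≥ 1 − 14/15 = 1/15 > 0, so some outcome avoids every A_i.

12·p = 14/15 ≈ 0.9333; existence CERTIFIED by the union bound.


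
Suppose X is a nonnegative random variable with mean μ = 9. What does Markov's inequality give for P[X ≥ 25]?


μ = E[X] = 9, a = 25.
Markov: P[X ≥ 25] ≤ μ/a = (9)/25 = 9/25.
Numerically: ≈ 0.360000.
(Since a = 25 > μ = 9.000000, the bound 9/25 is < 1 and informative.)

P[X ≥ 25] ≤ 9/25 ≈ 0.360000.


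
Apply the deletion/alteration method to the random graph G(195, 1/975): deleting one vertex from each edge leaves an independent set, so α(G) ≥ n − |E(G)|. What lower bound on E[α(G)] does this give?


E[|E(G)|] = C(195, 2)·p = 18915 · (1/975) = 97/5.
E[α(G)] ≥ n − E[|E(G)|] = 195 − 97/5 = 878/5.
Numerically: ≈ 175.60000.
(This is only a lower bound; the true E[α(G)] may be larger.)

E[α(G)] ≥ 878/5 ≈ 175.60000.


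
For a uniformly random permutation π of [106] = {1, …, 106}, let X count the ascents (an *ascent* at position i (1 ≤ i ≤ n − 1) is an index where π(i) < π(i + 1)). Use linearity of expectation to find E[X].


Write X = Σ X_I over i = 1, …, 105, with X_I the indicator of one ascent.
There are 105 indicators.
For each fixed i, the pair (π(i), π(i+1)) is a uniformly random ordered pair of distinct values from {1, …, 106}; by symmetry P[π(i) < π(i+1)] = 1/2.
By linearity: E[X] = 105 · (1/2) = (106 − 1) · (1/2) = 105/2 ≈ 52.500.

E[X] = 105/2 = 52.500.


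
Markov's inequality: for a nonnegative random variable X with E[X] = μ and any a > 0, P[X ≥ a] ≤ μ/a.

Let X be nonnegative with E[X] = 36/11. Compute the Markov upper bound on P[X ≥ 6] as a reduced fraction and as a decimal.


μ = E[X] = 36/11, a = 6.
Markov: P[X ≥ 6] ≤ μ/a = (36/11)/6 = 6/11.
Numerically: ≈ 0.545455.
(Since a = 6 > μ = 3.272727, the bound 6/11 is < 1 and informative.)

P[X ≥ 6] ≤ 6/11 ≈ 0.545455.


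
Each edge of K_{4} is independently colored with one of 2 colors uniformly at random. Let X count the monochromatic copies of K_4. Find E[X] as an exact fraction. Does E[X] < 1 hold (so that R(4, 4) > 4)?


E[X] = C(4, 4) · 2^{1 − 6} = 1 · 2^{−5} = 1/32.
As a reduced fraction: E[X] = 1/32 ≈ 0.031250.
Is E[X] < 1? YES.
Since E[X] < 1, there exists a 2-coloring of K_{4} with no monochromatic K_4; hence R(4, 4) > 4.

E[X] = 1/32 ≈ 0.031250; E[X] < 1, so R(4, 4) > 4.


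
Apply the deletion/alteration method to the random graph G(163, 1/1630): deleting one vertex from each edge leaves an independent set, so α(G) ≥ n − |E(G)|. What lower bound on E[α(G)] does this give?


E[|E(G)|] = C(163, 2)·p = 13203 · (1/1630) = 81/10.
E[α(G)] ≥ n − E[|E(G)|] = 163 − 81/10 = 1549/10.
Numerically: ≈ 154.900000.
(This is only a lower bound; the true E[α(G)] may be larger.)

E[α(G)] ≥ 1549/10 ≈ 154.900000.


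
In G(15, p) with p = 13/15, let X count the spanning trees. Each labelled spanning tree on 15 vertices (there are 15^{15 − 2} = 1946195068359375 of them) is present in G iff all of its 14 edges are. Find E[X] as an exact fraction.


K_15 has 15^{15 − 2} = 1946195068359375 labelled spanning trees.
For each such spanning tree H, let X_H = 1 if all 14 edges of H are present in G. Then P[X_H = 1] = p^{14} = (13/15)^{14} = 3937376385699289/29192926025390625.
Summing the indicators: E[X] = Σ_H E[X_H] = 1946195068359375 · p^{14} = 1946195068359375 · 3937376385699289/29192926025390625 = 3937376385699289/15.
Numerically: E[X] ≈ 2.625e+14.

E[X] = 1946195068359375 · (13/15)^{14} = 3937376385699289/15 ≈ 2.625e+14.


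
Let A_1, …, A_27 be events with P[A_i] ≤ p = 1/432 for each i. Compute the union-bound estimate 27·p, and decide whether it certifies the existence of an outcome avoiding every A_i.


Union bound: P[∪_{i=1}^{27} A_i] ≤ Σ_i P[A_i] ≤ 27·p = 27·(1/432) = 1/16.
Numerically: 1/16 ≈ 0.0625.
Is 1/16 < 1? YES.
Since P[∪ A_i] ≤ 1/16 < 1, the complement has P[∩ A_i^c] ≥ 1 − 1/16 = 15/16 > 0, so some outcome avoids every A_i.

27·p = 1/16 ≈ 0.0625; existence CERTIFIED by the union bound.


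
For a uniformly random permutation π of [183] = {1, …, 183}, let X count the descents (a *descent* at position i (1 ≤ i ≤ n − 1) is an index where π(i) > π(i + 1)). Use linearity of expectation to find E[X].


Write X = Σ X_I over i = 1, …, 182, with X_I the indicator of one descent.
There are 182 indicators.
For each fixed i, the pair (π(i), π(i+1)) is a uniformly random ordered pair of distinct values from {1, …, 183}; by symmetry P[π(i) > π(i+1)] = 1/2.
By linearity: E[X] = 182 · (1/2) = (183 − 1) · (1/2) = 91 ≈ 91.0000.

E[X] = 91 = 91.0000.


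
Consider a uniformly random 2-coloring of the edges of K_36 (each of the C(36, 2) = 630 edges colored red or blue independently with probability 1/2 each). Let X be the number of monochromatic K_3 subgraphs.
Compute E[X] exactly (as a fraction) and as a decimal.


Let X = Σ_S X_S over the C(36, 3) = 7140 subsets S of size 3, where X_S = 1 if the K_3 on S is monochromatic.
For a fixed S, the K_3 on S has C(3, 2) = 3 edges. P[all 3 edges red] = (1/2)^3, and likewise for blue, so P[monochromatic] = 2·(1/2)^3 = 2^{1 − 3} = 1/4.
Summing: E[X] = C(36, 3) · 2^{1 − 3} = 7140 · 1/4 = 1785.
Numerically: E[X] ≈ 1785.00000.

E[X] = C(36,3)·2^(1−C(3,2)) = 1785 ≈ 1785.00000.


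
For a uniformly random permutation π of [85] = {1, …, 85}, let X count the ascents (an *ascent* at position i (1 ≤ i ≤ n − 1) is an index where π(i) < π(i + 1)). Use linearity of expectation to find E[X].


Write X = Σ X_I over i = 1, …, 84, with X_I the indicator of one ascent.
There are 84 indicators.
For each fixed i, the pair (π(i), π(i+1)) is a uniformly random ordered pair of distinct values from {1, …, 85}; by symmetry P[π(i) < π(i+1)] = 1/2.
By linearity: E[X] = 84 · (1/2) = (85 − 1) · (1/2) = 42 ≈ 42.0000.

E[X] = 42 = 42.0000.


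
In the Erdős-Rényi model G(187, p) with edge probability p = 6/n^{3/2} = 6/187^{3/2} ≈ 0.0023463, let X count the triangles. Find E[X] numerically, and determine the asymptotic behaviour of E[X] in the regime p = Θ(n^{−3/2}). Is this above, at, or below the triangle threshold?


Number of potential triangles: C(187, 3) = 1072445.
Each occurs with probability p³ ≈ (0.0023463)³ ≈ 1.2917145e-08.
By linearity: E[X] = C(187, 3)·p³ ≈ 1072445 · 1.2917145e-08 ≈ 0.01385.
Since α = 3/2 > 1, p = c/n^{3/2} = o(1/n) is below the triangle threshold p ~ 1/n. Asymptotically E[X] ~ (c³/6)·n^{3(1−α)} = (6³/6)·n^{-1.5} → 0, so by Markov's inequality G has no triangles w.h.p.

E[X] ≈ 0.01385; in regime p = Θ(1/n^{3/2}) E[X] tends to 0 (below the triangle threshold p ~ 1/n).


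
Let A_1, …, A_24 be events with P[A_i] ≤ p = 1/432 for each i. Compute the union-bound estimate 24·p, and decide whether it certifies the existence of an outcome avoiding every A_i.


Union bound: P[∪_{i=1}^{24} A_i] ≤ Σ_i P[A_i] ≤ 24·p = 24·(1/432) = 1/18.
Numerically: 1/18 ≈ 0.05556.
Is 1/18 < 1? YES.
Since P[∪ A_i] ≤ 1/18 < 1, the complement has P[∩ A_i^c] ≥ 1 − 1/18 = 17/18 > 0, so some outcome avoids every A_i.

24·p = 1/18 ≈ 0.05556; existence CERTIFIED by the union bound.


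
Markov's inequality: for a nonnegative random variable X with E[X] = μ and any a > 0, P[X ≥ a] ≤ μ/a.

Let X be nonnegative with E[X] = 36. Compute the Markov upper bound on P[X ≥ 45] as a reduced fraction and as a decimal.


μ = E[X] = 36, a = 45.
Markov: P[X ≥ 45] ≤ μ/a = (36)/45 = 4/5.
Numerically: ≈ 0.800000.
(Since a = 45 > μ = 36.000000, the bound 4/5 is < 1 and informative.)

P[X ≥ 45] ≤ 4/5 ≈ 0.800000.


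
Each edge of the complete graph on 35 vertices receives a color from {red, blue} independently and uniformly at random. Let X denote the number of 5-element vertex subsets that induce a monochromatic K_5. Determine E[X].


Let X = Σ_S X_S over the C(35, 5) = 324632 subsets S of size 5, where X_S = 1 if the K_5 on S is monochromatic.
For a fixed S, the K_5 on S has C(5, 2) = 10 edges. P[all 10 edges red] = (1/2)^10, and likewise for blue, so P[monochromatic] = 2·(1/2)^10 = 2^{1 − 10} = 1/512.
By linearity: E[X] = C(35, 5) · 2^{1 − 10} = 324632 · 1/512 = 40579/64.
Numerically: E[X] ≈ 634.046875.

E[X] = C(35,5)·2^(1−C(5,2)) = 40579/64 ≈ 634.046875.


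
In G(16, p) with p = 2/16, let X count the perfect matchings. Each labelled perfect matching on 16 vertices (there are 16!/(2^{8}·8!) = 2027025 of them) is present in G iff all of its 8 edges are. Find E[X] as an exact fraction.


K_16 has 16!/(2^{8}·8!) = 2027025 labelled perfect matchings.
For each such perfect matching H, let X_H = 1 if all 8 edges of H are present in G. Then P[X_H = 1] = p^{8} = (1/8)^{8} = 1/16777216.
By linearity: E[X] = Σ_H E[X_H] = 2027025 · p^{8} = 2027025 · 1/16777216 = 2027025/16777216.
Numerically: E[X] ≈ 0.121.

E[X] = 2027025 · (1/8)^{8} = 2027025/16777216 ≈ 0.121.


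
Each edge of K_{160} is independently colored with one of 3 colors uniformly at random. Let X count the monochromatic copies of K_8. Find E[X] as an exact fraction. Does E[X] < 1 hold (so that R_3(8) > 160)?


E[X] = C(160, 8) · 3^{1 − 28} = 8917061687820 · 3^{−27} = 8917061687820/7625597484987.
As a reduced fraction: E[X] = 990784631980/847288609443 ≈ 1.1693591.
Is E[X] < 1? NO.
Since E[X] ≥ 1, the first-moment bound is inconclusive at n = 160; it does NOT by itself certify R_3(8) > 160.

E[X] = 990784631980/847288609443 ≈ 1.1693591; E[X] ≥ 1; first-moment method inconclusive here.


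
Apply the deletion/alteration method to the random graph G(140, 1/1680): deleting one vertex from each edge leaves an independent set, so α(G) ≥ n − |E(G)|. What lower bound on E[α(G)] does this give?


E[|E(G)|] = C(140, 2)·p = 9730 · (1/1680) = 139/24.
E[α(G)] ≥ n − E[|E(G)|] = 140 − 139/24 = 3221/24.
Numerically: ≈ 134.20833.
(This is only a lower bound; the true E[α(G)] may be larger.)

E[α(G)] ≥ 3221/24 ≈ 134.20833.


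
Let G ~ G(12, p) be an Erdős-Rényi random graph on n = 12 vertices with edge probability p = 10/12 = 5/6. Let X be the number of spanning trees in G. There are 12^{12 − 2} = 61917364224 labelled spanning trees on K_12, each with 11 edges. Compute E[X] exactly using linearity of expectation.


K_12 has 12^{12 − 2} = 61917364224 labelled spanning trees.
For each such spanning tree H, let X_H = 1 if all 11 edges of H are present in G. Then P[X_H = 1] = p^{11} = (5/6)^{11} = 48828125/362797056.
Summing the indicators: E[X] = Σ_H E[X_H] = 61917364224 · p^{11} = 61917364224 · 48828125/362797056 = 25000000000/3.
Numerically: E[X] ≈ 8.333e+09.

E[X] = 61917364224 · (5/6)^{11} = 25000000000/3 ≈ 8.333e+09.


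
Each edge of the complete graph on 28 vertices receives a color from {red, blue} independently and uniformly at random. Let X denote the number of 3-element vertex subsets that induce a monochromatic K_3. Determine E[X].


Let X = Σ_S X_S over the C(28, 3) = 3276 subsets S of size 3, where X_S = 1 if the K_3 on S is monochromatic.
For a fixed S, the K_3 on S has C(3, 2) = 3 edges. P[all 3 edges red] = (1/2)^3, and likewise for blue, so P[monochromatic] = 2·(1/2)^3 = 2^{1 − 3} = 1/4.
By linearity: E[X] = C(28, 3) · 2^{1 − 3} = 3276 · 1/4 = 819.
Numerically: E[X] ≈ 819.000.

E[X] = C(28,3)·2^(1−C(3,2)) = 819 ≈ 819.000.


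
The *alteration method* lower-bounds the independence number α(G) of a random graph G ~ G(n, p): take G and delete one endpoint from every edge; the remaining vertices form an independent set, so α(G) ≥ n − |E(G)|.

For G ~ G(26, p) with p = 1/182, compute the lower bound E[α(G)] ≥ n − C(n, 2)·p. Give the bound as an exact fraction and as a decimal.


E[|E(G)|] = C(26, 2)·p = 325 · (1/182) = 25/14.
E[α(G)] ≥ n − E[|E(G)|] = 26 − 25/14 = 339/14.
Numerically: ≈ 24.214.
(This is only a lower bound; the true E[α(G)] may be larger.)

E[α(G)] ≥ 339/14 ≈ 24.214.


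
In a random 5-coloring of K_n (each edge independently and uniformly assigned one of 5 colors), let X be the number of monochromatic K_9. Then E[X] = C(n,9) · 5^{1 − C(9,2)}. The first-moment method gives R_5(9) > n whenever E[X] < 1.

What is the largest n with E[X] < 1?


We need C(n, 9) · 5^{1 − 36} < 1, i.e. C(n, 9) < 5^{36 − 1} = 2910383045673370361328125.
Check values of n near the boundary:
  n = 2170: C(2170, 9) = 2891746779868845075610510; 2891746779868845075610510 < 2910383045673370361328125? YES
  n = 2171: C(2171, 9) = 2903784578674959601827205; 2903784578674959601827205 < 2910383045673370361328125? YES
  n = 2172: C(2172, 9) = 2915866900084148060642020; 2915866900084148060642020 < 2910383045673370361328125? NO
The largest n with C(n, 9) < 2910383045673370361328125 is n = 2171 (where E[X] = 580756915734991920365441/582076609134674072265625 ≈ 0.9977328). Hence R_5(9) > 2171, i.e. R_5(9) ≥ 2172.

Largest n = 2171; hence R_5(9) > 2171.


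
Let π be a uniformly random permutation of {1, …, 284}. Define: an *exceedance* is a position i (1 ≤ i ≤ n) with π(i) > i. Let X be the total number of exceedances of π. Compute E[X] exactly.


Write X = Σ_{i=1}^{284} X_i, where X_i = 1_{π(i) > i}.
For each fixed i, π(i) is uniform over {1, …, 284} (marginal of a uniform permutation), so P[π(i) > i] = (n − i)/n. Summing: Σ_{i=1}^{284} (n − i)/n = (0 + 1 + … + 283)/284 = 284(284 − 1)/(2·284) = (284 − 1)/2.
Hence E[X] = Σ_{i=1}^{284} (284 − i)/284 = 283/2 ≈ 141.50000.

E[X] = 283/2 = 141.50000.


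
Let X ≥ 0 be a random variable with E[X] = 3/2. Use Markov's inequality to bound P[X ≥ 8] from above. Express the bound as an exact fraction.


μ = E[X] = 3/2, a = 8.
Markov: P[X ≥ 8] ≤ μ/a = (3/2)/8 = 3/16.
Numerically: ≈ 0.187500.
(Since a = 8 > μ = 1.500000, the bound 3/16 is < 1 and informative.)

P[X ≥ 8] ≤ 3/16 ≈ 0.187500.


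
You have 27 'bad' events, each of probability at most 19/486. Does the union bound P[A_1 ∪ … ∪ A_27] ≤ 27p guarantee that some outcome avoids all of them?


Union bound: P[∪_{i=1}^{27} A_i] ≤ Σ_i P[A_i] ≤ 27·p = 27·(19/486) = 19/18.
Numerically: 19/18 ≈ 1.0555556.
Is 19/18 < 1? NO.
Since the bound 19/18 is ≥ 1, the union bound is uninformative here; it does NOT by itself certify existence.

27·p = 19/18 ≈ 1.0555556; existence NOT certified by the union bound.


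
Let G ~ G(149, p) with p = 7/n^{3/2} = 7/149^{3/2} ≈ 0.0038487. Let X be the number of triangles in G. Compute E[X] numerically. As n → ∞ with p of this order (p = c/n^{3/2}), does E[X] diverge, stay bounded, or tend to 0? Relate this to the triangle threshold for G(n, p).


Number of potential triangles: C(149, 3) = 540274.
Each occurs with probability p³ ≈ (0.0038487)³ ≈ 5.7010639e-08.
By linearity: E[X] = C(149, 3)·p³ ≈ 540274 · 5.7010639e-08 ≈ 0.03080.
Since α = 3/2 > 1, p = c/n^{3/2} = o(1/n) is below the triangle threshold p ~ 1/n. Asymptotically E[X] ~ (c³/6)·n^{3(1−α)} = (7³/6)·n^{-1.5} → 0, so by Markov's inequality G has no triangles w.h.p.

E[X] ≈ 0.03080; in regime p = Θ(1/n^{3/2}) E[X] tends to 0 (below the triangle threshold p ~ 1/n).


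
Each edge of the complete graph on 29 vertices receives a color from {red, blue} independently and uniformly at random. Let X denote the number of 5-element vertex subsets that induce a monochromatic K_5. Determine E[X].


Let X = Σ_S X_S over the C(29, 5) = 118755 subsets S of size 5, where X_S = 1 if the K_5 on S is monochromatic.
For a fixed S, the K_5 on S has C(5, 2) = 10 edges. P[all 10 edges red] = (1/2)^10, and likewise for blue, so P[monochromatic] = 2·(1/2)^10 = 2^{1 − 10} = 1/512.
Summing: E[X] = C(29, 5) · 2^{1 − 10} = 118755 · 1/512 = 118755/512.
Numerically: E[X] ≈ 231.943359.

E[X] = C(29,5)·2^(1−C(5,2)) = 118755/512 ≈ 231.943359.


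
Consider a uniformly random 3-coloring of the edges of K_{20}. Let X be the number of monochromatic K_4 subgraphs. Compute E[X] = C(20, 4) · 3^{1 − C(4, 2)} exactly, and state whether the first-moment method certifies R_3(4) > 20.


E[X] = C(20, 4) · 3^{1 − 6} = 4845 · 3^{−5} = 4845/243.
As a reduced fraction: E[X] = 1615/81 ≈ 19.9382716.
Is E[X] < 1? NO.
Since E[X] ≥ 1, the first-moment bound is inconclusive at n = 20; it does NOT by itself certify R_3(4) > 20.

E[X] = 1615/81 ≈ 19.9382716; E[X] ≥ 1; first-moment method inconclusive here.


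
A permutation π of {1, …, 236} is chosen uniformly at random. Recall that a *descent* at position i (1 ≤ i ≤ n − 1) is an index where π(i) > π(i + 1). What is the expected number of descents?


Write X = Σ X_I over i = 1, …, 235, with X_I the indicator of one descent.
There are 235 indicators.
For each fixed i, the pair (π(i), π(i+1)) is a uniformly random ordered pair of distinct values from {1, …, 236}; by symmetry P[π(i) > π(i+1)] = 1/2.
By linearity: E[X] = 235 · (1/2) = (236 − 1) · (1/2) = 235/2 ≈ 117.500.

E[X] = 235/2 = 117.500.


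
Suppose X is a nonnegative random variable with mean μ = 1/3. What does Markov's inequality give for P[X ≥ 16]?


μ = E[X] = 1/3, a = 16.
Markov: P[X ≥ 16] ≤ μ/a = (1/3)/16 = 1/48.
Numerically: ≈ 0.021.
(Since a = 16 > μ = 0.333, the bound 1/48 is < 1 and informative.)

P[X ≥ 16] ≤ 1/48 ≈ 0.021.


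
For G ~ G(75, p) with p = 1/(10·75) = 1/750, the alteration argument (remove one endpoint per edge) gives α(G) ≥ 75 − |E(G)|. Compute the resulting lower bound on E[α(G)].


E[|E(G)|] = C(75, 2)·p = 2775 · (1/750) = 37/10.
E[α(G)] ≥ n − E[|E(G)|] = 75 − 37/10 = 713/10.
Numerically: ≈ 71.3000.
(This is only a lower bound; the true E[α(G)] may be larger.)

E[α(G)] ≥ 713/10 ≈ 71.3000.


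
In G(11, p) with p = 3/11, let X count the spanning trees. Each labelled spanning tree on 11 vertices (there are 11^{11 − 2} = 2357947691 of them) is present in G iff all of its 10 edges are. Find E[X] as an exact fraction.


K_11 has 11^{11 − 2} = 2357947691 labelled spanning trees.
For each such spanning tree H, let X_H = 1 if all 10 edges of H are present in G. Then P[X_H = 1] = p^{10} = (3/11)^{10} = 59049/25937424601.
By linearity of expectation: E[X] = Σ_H E[X_H] = 2357947691 · p^{10} = 2357947691 · 59049/25937424601 = 59049/11.
Numerically: E[X] ≈ 5368.1.

E[X] = 2357947691 · (3/11)^{10} = 59049/11 ≈ 5368.1.


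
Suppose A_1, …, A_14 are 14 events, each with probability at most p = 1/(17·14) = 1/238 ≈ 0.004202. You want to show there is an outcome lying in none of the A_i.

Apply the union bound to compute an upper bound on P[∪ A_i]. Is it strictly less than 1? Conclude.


Union bound: P[∪_{i=1}^{14} A_i] ≤ Σ_i P[A_i] ≤ 14·p = 14·(1/238) = 1/17.
Numerically: 1/17 ≈ 0.058824.
Is 1/17 < 1? YES.
Since P[∪ A_i] ≤ 1/17 < 1, the complement has P[∩ A_i^c] ≥ 1 − 1/17 = 16/17 > 0, so some outcome avoids every A_i.

14·p = 1/17 ≈ 0.058824; existence CERTIFIED by the union bound.


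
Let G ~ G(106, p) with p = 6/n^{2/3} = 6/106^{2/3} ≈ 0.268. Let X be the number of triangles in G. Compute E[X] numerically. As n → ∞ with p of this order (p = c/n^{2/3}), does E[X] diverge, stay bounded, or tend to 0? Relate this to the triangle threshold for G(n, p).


Number of potential triangles: C(106, 3) = 192920.
Each occurs with probability p³ ≈ (0.268)³ ≈ 1.92239e-02.
By linearity: E[X] = C(106, 3)·p³ ≈ 192920 · 1.92239e-02 ≈ 3708.679.
Since α = 2/3 < 1, p = c/n^{2/3} ≫ 1/n is above the triangle threshold p ~ 1/n. Asymptotically E[X] ~ (c³/6)·n^{3(1−α)} = (6³/6)·n^{1} → ∞; triangles are abundant w.h.p.

E[X] ≈ 3708.679; in regime p = Θ(1/n^{2/3}) E[X] diverges (above the triangle threshold p ~ 1/n).


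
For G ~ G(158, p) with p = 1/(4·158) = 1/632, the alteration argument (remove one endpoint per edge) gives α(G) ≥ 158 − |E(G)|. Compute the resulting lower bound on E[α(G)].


E[|E(G)|] = C(158, 2)·p = 12403 · (1/632) = 157/8.
E[α(G)] ≥ n − E[|E(G)|] = 158 − 157/8 = 1107/8.
Numerically: ≈ 138.37500.
(This is only a lower bound; the true E[α(G)] may be larger.)

E[α(G)] ≥ 1107/8 ≈ 138.37500.


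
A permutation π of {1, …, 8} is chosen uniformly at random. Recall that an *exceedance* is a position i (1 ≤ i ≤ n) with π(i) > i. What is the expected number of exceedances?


Write X = Σ_{i=1}^{8} X_i, where X_i = 1_{π(i) > i}.
For each fixed i, π(i) is uniform over {1, …, 8} (marginal of a uniform permutation), so P[π(i) > i] = (n − i)/n. Summing: Σ_{i=1}^{8} (n − i)/n = (0 + 1 + … + 7)/8 = 8(8 − 1)/(2·8) = (8 − 1)/2.
Hence E[X] = Σ_{i=1}^{8} (8 − i)/8 = 7/2 ≈ 3.500.

E[X] = 7/2 = 3.500.


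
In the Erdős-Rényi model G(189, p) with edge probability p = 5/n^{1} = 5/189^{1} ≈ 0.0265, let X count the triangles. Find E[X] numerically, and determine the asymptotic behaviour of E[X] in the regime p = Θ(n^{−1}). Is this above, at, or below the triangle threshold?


Number of potential triangles: C(189, 3) = 1107414.
Each occurs with probability p³ ≈ (0.0265)³ ≈ 1.85150e-05.
By linearity: E[X] = C(189, 3)·p³ ≈ 1107414 · 1.85150e-05 ≈ 20.504.
Here α = 1, so p = 5/n is exactly at the triangle threshold p ~ 1/n. Asymptotically E[X] → c³/6 = 5³/6 = 125/6 ≈ 20.833, a bounded constant. In this regime the triangle count is asymptotically Poisson(c³/6).

E[X] ≈ 20.504; in regime p = Θ(1/n^{1}) E[X] stays bounded (at the triangle threshold p ~ 1/n).


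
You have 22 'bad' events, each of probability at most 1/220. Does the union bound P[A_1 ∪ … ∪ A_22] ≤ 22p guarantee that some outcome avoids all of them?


Union bound: P[∪_{i=1}^{22} A_i] ≤ Σ_i P[A_i] ≤ 22·p = 22·(1/220) = 1/10.
Numerically: 1/10 ≈ 0.1000.
Is 1/10 < 1? YES.
Since P[∪ A_i] ≤ 1/10 < 1, the complement has P[∩ A_i^c] ≥ 1 − 1/10 = 9/10 > 0, so some outcome avoids every A_i.

22·p = 1/10 ≈ 0.1000; existence CERTIFIED by the union bound.


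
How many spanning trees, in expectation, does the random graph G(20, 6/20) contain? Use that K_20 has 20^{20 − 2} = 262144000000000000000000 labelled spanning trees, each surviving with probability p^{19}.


K_20 has 20^{20 − 2} = 262144000000000000000000 labelled spanning trees.
For each such spanning tree H, let X_H = 1 if all 19 edges of H are present in G. Then P[X_H = 1] = p^{19} = (3/10)^{19} = 1162261467/10000000000000000000.
By linearity of expectation: E[X] = Σ_H E[X_H] = 262144000000000000000000 · p^{19} = 262144000000000000000000 · 1162261467/10000000000000000000 = 152339935002624/5.
Numerically: E[X] ≈ 3.0468e+13.

E[X] = 262144000000000000000000 · (3/10)^{19} = 152339935002624/5 ≈ 3.0468e+13.


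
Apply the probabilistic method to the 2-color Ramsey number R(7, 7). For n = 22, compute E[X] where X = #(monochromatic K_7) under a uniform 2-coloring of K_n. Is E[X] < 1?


E[X] = C(22, 7) · 2^{1 − 21} = 170544 · 2^{−20} = 170544/1048576.
As a reduced fraction: E[X] = 10659/65536 ≈ 0.1626.
Is E[X] < 1? YES.
Since E[X] < 1, there exists a 2-coloring of K_{22} with no monochromatic K_7; hence R(7, 7) > 22.

E[X] = 10659/65536 ≈ 0.1626; E[X] < 1, so R(7, 7) > 22.


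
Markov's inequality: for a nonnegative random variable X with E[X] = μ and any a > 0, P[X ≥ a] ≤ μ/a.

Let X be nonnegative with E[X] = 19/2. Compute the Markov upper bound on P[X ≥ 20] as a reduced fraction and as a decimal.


μ = E[X] = 19/2, a = 20.
Markov: P[X ≥ 20] ≤ μ/a = (19/2)/20 = 19/40.
Numerically: ≈ 0.47500.
(Since a = 20 > μ = 9.50000, the bound 19/40 is < 1 and informative.)

P[X ≥ 20] ≤ 19/40 ≈ 0.47500.


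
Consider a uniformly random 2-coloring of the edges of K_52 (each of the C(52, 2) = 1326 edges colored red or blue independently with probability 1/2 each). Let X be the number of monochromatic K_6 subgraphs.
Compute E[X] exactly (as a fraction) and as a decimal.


Let X = Σ_S X_S over the C(52, 6) = 20358520 subsets S of size 6, where X_S = 1 if the K_6 on S is monochromatic.
For a fixed S, the K_6 on S has C(6, 2) = 15 edges. P[all 15 edges red] = (1/2)^15, and likewise for blue, so P[monochromatic] = 2·(1/2)^15 = 2^{1 − 15} = 1/16384.
By linearity of expectation: E[X] = C(52, 6) · 2^{1 − 15} = 20358520 · 1/16384 = 2544815/2048.
Numerically: E[X] ≈ 1242.585.

E[X] = C(52,6)·2^(1−C(6,2)) = 2544815/2048 ≈ 1242.585.


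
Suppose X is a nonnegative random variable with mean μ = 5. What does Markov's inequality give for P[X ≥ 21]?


μ = E[X] = 5, a = 21.
Markov: P[X ≥ 21] ≤ μ/a = (5)/21 = 5/21.
Numerically: ≈ 0.23810.
(Since a = 21 > μ = 5.00000, the bound 5/21 is < 1 and informative.)

P[X ≥ 21] ≤ 5/21 ≈ 0.23810.


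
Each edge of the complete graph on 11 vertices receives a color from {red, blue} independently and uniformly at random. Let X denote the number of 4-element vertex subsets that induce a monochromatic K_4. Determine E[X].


Let X = Σ_S X_S over the C(11, 4) = 330 subsets S of size 4, where X_S = 1 if the K_4 on S is monochromatic.
For a fixed S, the K_4 on S has C(4, 2) = 6 edges. P[all 6 edges red] = (1/2)^6, and likewise for blue, so P[monochromatic] = 2·(1/2)^6 = 2^{1 − 6} = 1/32.
By linearity: E[X] = C(11, 4) · 2^{1 − 6} = 330 · 1/32 = 165/16.
Numerically: E[X] ≈ 10.31250.

E[X] = C(11,4)·2^(1−C(4,2)) = 165/16 ≈ 10.31250.


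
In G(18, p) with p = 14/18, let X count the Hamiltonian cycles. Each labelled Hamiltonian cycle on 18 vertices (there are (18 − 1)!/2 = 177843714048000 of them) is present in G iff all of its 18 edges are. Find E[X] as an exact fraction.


K_18 has (18 − 1)!/2 = 177843714048000 labelled Hamiltonian cycles.
For each such Hamiltonian cycle H, let X_H = 1 if all 18 edges of H are present in G. Then P[X_H = 1] = p^{18} = (7/9)^{18} = 1628413597910449/150094635296999121.
Summing the indicators: E[X] = Σ_H E[X_H] = 177843714048000 · p^{18} = 177843714048000 · 1628413597910449/150094635296999121 = 397260798708725298034688000/205891132094649.
Numerically: E[X] ≈ 1.93e+12.

E[X] = 177843714048000 · (7/9)^{18} = 397260798708725298034688000/205891132094649 ≈ 1.93e+12.


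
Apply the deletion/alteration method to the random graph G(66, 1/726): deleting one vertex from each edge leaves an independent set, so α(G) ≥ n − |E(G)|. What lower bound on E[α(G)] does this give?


E[|E(G)|] = C(66, 2)·p = 2145 · (1/726) = 65/22.
E[α(G)] ≥ n − E[|E(G)|] = 66 − 65/22 = 1387/22.
Numerically: ≈ 63.045455.
(This is only a lower bound; the true E[α(G)] may be larger.)

E[α(G)] ≥ 1387/22 ≈ 63.045455.


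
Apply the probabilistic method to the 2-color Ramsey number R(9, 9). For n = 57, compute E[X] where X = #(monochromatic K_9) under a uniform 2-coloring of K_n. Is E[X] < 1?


E[X] = C(57, 9) · 2^{1 − 36} = 8996462475 · 2^{−35} = 8996462475/34359738368.
As a reduced fraction: E[X] = 8996462475/34359738368 ≈ 0.2618.
Is E[X] < 1? YES.
Since E[X] < 1, there exists a 2-coloring of K_{57} with no monochromatic K_9; hence R(9, 9) > 57.

E[X] = 8996462475/34359738368 ≈ 0.2618; E[X] < 1, so R(9, 9) > 57.


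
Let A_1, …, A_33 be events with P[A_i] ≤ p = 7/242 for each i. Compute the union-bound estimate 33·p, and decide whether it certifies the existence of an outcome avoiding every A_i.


Union bound: P[∪_{i=1}^{33} A_i] ≤ Σ_i P[A_i] ≤ 33·p = 33·(7/242) = 21/22.
Numerically: 21/22 ≈ 0.9545.
Is 21/22 < 1? YES.
Since P[∪ A_i] ≤ 21/22 < 1, the complement has P[∩ A_i^c] ≥ 1 − 21/22 = 1/22 > 0, so some outcome avoids every A_i.

33·p = 21/22 ≈ 0.9545; existence CERTIFIED by the union bound.


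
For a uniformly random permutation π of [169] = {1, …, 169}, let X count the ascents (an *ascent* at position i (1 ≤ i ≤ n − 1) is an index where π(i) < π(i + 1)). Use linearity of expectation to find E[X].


Write X = Σ X_I over i = 1, …, 168, with X_I the indicator of one ascent.
There are 168 indicators.
For each fixed i, the pair (π(i), π(i+1)) is a uniformly random ordered pair of distinct values from {1, …, 169}; by symmetry P[π(i) < π(i+1)] = 1/2.
By linearity: E[X] = 168 · (1/2) = (169 − 1) · (1/2) = 84 ≈ 84.000.

E[X] = 84 = 84.000.


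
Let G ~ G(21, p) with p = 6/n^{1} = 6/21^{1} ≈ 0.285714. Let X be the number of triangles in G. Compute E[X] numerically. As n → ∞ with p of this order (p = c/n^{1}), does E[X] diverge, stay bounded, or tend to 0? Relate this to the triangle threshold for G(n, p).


Number of potential triangles: C(21, 3) = 1330.
Each occurs with probability p³ ≈ (0.285714)³ ≈ 2.33236152e-02.
By linearity: E[X] = C(21, 3)·p³ ≈ 1330 · 2.33236152e-02 ≈ 31.020408.
Here α = 1, so p = 6/n is exactly at the triangle threshold p ~ 1/n. Asymptotically E[X] → c³/6 = 6³/6 = 36 ≈ 36.000000, a bounded constant. In this regime the triangle count is asymptotically Poisson(c³/6).

E[X] ≈ 31.020408; in regime p = Θ(1/n^{1}) E[X] stays bounded (at the triangle threshold p ~ 1/n).


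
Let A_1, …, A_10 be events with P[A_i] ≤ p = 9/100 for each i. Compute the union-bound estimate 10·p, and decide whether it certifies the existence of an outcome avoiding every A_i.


Union bound: P[∪_{i=1}^{10} A_i] ≤ Σ_i P[A_i] ≤ 10·p = 10·(9/100) = 9/10.
Numerically: 9/10 ≈ 0.9000000.
Is 9/10 < 1? YES.
Since P[∪ A_i] ≤ 9/10 < 1, the complement has P[∩ A_i^c] ≥ 1 − 9/10 = 1/10 > 0, so some outcome avoids every A_i.

10·p = 9/10 ≈ 0.9000000; existence CERTIFIED by the union bound.


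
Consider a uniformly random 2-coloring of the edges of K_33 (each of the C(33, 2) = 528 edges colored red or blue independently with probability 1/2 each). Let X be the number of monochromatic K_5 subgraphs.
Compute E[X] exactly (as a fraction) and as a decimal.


Let X = Σ_S X_S over the C(33, 5) = 237336 subsets S of size 5, where X_S = 1 if the K_5 on S is monochromatic.
For a fixed S, the K_5 on S has C(5, 2) = 10 edges. P[all 10 edges red] = (1/2)^10, and likewise for blue, so P[monochromatic] = 2·(1/2)^10 = 2^{1 − 10} = 1/512.
Summing: E[X] = C(33, 5) · 2^{1 − 10} = 237336 · 1/512 = 29667/64.
Numerically: E[X] ≈ 463.54688.

E[X] = C(33,5)·2^(1−C(5,2)) = 29667/64 ≈ 463.54688.


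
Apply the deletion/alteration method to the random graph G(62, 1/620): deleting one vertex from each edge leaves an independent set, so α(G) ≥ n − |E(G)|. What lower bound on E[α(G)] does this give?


E[|E(G)|] = C(62, 2)·p = 1891 · (1/620) = 61/20.
E[α(G)] ≥ n − E[|E(G)|] = 62 − 61/20 = 1179/20.
Numerically: ≈ 58.950.
(This is only a lower bound; the true E[α(G)] may be larger.)

E[α(G)] ≥ 1179/20 ≈ 58.950.


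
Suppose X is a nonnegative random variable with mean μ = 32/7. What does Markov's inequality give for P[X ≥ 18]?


μ = E[X] = 32/7, a = 18.
Markov: P[X ≥ 18] ≤ μ/a = (32/7)/18 = 16/63.
Numerically: ≈ 0.25397.
(Since a = 18 > μ = 4.57143, the bound 16/63 is < 1 and informative.)

P[X ≥ 18] ≤ 16/63 ≈ 0.25397.


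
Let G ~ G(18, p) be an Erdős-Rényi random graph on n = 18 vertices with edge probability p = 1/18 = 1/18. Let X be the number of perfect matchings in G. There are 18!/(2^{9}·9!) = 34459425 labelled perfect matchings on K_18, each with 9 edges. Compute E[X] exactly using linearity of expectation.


K_18 has 18!/(2^{9}·9!) = 34459425 labelled perfect matchings.
For each such perfect matching H, let X_H = 1 if all 9 edges of H are present in G. Then P[X_H = 1] = p^{9} = (1/18)^{9} = 1/198359290368.
By linearity of expectation: E[X] = Σ_H E[X_H] = 34459425 · p^{9} = 34459425 · 1/198359290368 = 425425/2448880128.
Numerically: E[X] ≈ 0.00017372.

E[X] = 34459425 · (1/18)^{9} = 425425/2448880128 ≈ 0.00017372.


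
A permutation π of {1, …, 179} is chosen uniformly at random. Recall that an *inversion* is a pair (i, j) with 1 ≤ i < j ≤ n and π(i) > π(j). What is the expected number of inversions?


Write X = Σ X_I over the C(179, 2) = 15931 pairs i < j, with X_I the indicator of one inversion.
There are 15931 indicators.
For each fixed pair i < j, the values π(i) and π(j) are two distinct elements of {1, …, 179} in uniformly random order; by symmetry P[π(i) > π(j)] = 1/2.
By linearity: E[X] = 15931 · (1/2) = C(179, 2) · (1/2) = 15931/2 = 15931/2 ≈ 7965.5000.

E[X] = 15931/2 = 7965.5000.


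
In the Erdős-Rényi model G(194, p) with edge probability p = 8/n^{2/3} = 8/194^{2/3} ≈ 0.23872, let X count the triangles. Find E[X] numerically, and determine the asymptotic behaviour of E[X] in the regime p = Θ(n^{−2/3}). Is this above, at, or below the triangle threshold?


Number of potential triangles: C(194, 3) = 1198144.
Each occurs with probability p³ ≈ (0.23872)³ ≈ 1.36039962e-02.
By linearity: E[X] = C(194, 3)·p³ ≈ 1198144 · 1.36039962e-02 ≈ 16299.546392.
Since α = 2/3 < 1, p = c/n^{2/3} ≫ 1/n is above the triangle threshold p ~ 1/n. Asymptotically E[X] ~ (c³/6)·n^{3(1−α)} = (8³/6)·n^{1} → ∞; triangles are abundant w.h.p.

E[X] ≈ 16299.546392; in regime p = Θ(1/n^{2/3}) E[X] diverges (above the triangle threshold p ~ 1/n).


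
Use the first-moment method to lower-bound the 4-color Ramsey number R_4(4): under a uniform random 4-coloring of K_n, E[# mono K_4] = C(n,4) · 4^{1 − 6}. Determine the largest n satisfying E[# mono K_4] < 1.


We need C(n, 4) · 4^{1 − 6} < 1, i.e. C(n, 4) < 4^{6 − 1} = 1024.
Check values of n near the boundary:
  n = 8: C(8, 4) = 70; 70 < 1024? YES
  n = 9: C(9, 4) = 126; 126 < 1024? YES
  n = 10: C(10, 4) = 210; 210 < 1024? YES
  n = 11: C(11, 4) = 330; 330 < 1024? YES
  n = 12: C(12, 4) = 495; 495 < 1024? YES
  n = 13: C(13, 4) = 715; 715 < 1024? YES
  n = 14: C(14, 4) = 1001; 1001 < 1024? YES
  n = 15: C(15, 4) = 1365; 1365 < 1024? NO
  n = 16: C(16, 4) = 1820; 1820 < 1024? NO
  n = 17: C(17, 4) = 2380; 2380 < 1024? NO
The largest n with C(n, 4) < 1024 is n = 14 (where E[X] = 1001/1024 ≈ 0.978). Hence R_4(4) > 14, i.e. R_4(4) ≥ 15.

Largest n = 14; hence R_4(4) > 14.


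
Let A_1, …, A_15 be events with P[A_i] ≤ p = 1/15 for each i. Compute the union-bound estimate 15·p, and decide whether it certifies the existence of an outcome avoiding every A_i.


Union bound: P[∪_{i=1}^{15} A_i] ≤ Σ_i P[A_i] ≤ 15·p = 15·(1/15) = 1.
Numerically: 1 ≈ 1.0000000.
Is 1 < 1? NO.
Since the bound 1 is ≥ 1, the union bound is uninformative here; it does NOT by itself certify existence.

15·p = 1 ≈ 1.0000000; existence NOT certified by the union bound.


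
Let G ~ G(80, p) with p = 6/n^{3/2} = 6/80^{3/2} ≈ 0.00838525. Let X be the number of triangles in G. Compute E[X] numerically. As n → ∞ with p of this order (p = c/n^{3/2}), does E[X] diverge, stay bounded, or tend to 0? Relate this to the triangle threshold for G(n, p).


Number of potential triangles: C(80, 3) = 82160.
Each occurs with probability p³ ≈ (0.00838525)³ ≈ 5.89588236e-07.
By linearity: E[X] = C(80, 3)·p³ ≈ 82160 · 5.89588236e-07 ≈ 0.048441.
Since α = 3/2 > 1, p = c/n^{3/2} = o(1/n) is below the triangle threshold p ~ 1/n. Asymptotically E[X] ~ (c³/6)·n^{3(1−α)} = (6³/6)·n^{-1.5} → 0, so by Markov's inequality G has no triangles w.h.p.

E[X] ≈ 0.048441; in regime p = Θ(1/n^{3/2}) E[X] tends to 0 (below the triangle threshold p ~ 1/n).
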